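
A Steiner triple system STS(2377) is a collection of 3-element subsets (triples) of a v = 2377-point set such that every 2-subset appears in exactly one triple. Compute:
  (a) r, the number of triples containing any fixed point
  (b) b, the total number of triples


An STS(v) is a 2-(v, 3, 1) BIBD: block size k = 3, λ = 1.
Replication: r(k − 1) = λ(v − 1) ⇒ r·2 = 2377 − 1 = 2376 ⇒ r = 1188.
Block count: b = v(v − 1)/6 = 2377·2376/6 = 5647752/6 = 941292.

r = 1188, b = 941292.


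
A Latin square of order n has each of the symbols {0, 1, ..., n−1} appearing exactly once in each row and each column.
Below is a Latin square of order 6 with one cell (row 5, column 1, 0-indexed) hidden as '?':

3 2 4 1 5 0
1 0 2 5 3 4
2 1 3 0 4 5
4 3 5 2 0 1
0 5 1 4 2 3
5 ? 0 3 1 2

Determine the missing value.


Row 5 contains symbols [0, 1, 2, 3, 5] — missing [4].
Column 1 contains symbols [0, 1, 2, 3, 5] — missing [4].
The missing symbol must appear in both missing sets; intersection = [4].
Therefore the hidden value is 4.

Missing value = 4.


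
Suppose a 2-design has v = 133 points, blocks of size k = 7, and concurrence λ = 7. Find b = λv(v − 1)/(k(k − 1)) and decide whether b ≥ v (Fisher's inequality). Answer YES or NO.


r = λ(v − 1)/(k − 1) = 7·132/6 = 154.
b = vr/k = 133·154/7 = 2926.
Fisher's inequality: b ≥ v ⇔ 2926 ≥ 133? YES.

YES


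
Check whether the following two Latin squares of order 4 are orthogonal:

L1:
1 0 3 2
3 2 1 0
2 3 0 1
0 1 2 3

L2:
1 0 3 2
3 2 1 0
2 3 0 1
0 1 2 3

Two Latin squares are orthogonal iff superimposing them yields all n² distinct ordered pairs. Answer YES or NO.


Form the n² = 16 superimposed pairs (L1[i][j], L2[i][j]), row by row (rows and columns indexed from 0):
row 0: (1,1) (0,0) (3,3) (2,2)
row 1: (3,3) (2,2) (1,1) (0,0)
row 2: (2,2) (3,3) (0,0) (1,1)
row 3: (0,0) (1,1) (2,2) (3,3)
Orthogonality requires all 16 pairs distinct.
But the pair (3,3) repeats: cell (0,2) has L1 = 3, L2 = 3, and cell (1,0) has L1 = 3, L2 = 3.
A repeated pair means some other pair never occurs (only 4 distinct pairs out of 16), so the squares are not orthogonal.
Conclusion: NO.

NO


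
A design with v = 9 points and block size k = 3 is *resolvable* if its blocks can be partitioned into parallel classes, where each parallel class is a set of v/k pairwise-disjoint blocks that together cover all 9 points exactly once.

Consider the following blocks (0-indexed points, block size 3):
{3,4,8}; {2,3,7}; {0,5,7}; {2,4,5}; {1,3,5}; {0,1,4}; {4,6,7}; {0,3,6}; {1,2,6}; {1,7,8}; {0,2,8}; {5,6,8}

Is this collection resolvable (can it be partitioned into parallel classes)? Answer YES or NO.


v = 9, block size k = 3, number of blocks = 12.
For resolvability, blocks must partition into parallel classes of size v/k = 3.
Total blocks must therefore be a multiple of 3: 12 = 3·4 + 0 ⇒ divisible ✓.
Greedy packing gives 4 candidate class(es). Each should be a full parallel class (size 3, covers all 9 points).
  Class 1 (3 blocks): {3,4,8}; {0,5,7}; {1,2,6}. Points covered: [0, 1, 2, 3, 4, 5, 6, 7, 8].
  Class 2 (3 blocks): {2,3,7}; {0,1,4}; {5,6,8}. Points covered: [0, 1, 2, 3, 4, 5, 6, 7, 8].
  Class 3 (3 blocks): {2,4,5}; {0,3,6}; {1,7,8}. Points covered: [0, 1, 2, 3, 4, 5, 6, 7, 8].
  Class 4 (3 blocks): {1,3,5}; {4,6,7}; {0,2,8}. Points covered: [0, 1, 2, 3, 4, 5, 6, 7, 8].
All classes full (size 3)? YES. All classes cover every point? YES.
Resolvable? YES.

YES


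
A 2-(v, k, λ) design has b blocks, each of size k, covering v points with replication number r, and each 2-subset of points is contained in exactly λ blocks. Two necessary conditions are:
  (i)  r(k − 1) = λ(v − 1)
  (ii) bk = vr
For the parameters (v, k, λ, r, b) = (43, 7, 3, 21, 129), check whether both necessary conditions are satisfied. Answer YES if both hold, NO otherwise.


Condition (i): r(k − 1) = 21·6 = 126; λ(v − 1) = 3·42 = 126. Match? YES.
Condition (ii): bk = 129·7 = 903; vr = 43·21 = 903. Match? YES.
Both conditions hold? YES.

YES


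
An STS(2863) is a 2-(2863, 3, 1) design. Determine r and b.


An STS(v) is a 2-(v, 3, 1) BIBD: block size k = 3, λ = 1.
Replication: r(k − 1) = λ(v − 1) ⇒ r·2 = 2863 − 1 = 2862 ⇒ r = 1431.
Block count: bk = vr ⇒ b·3 = 2863·1431 = 4096953 ⇒ b = 1365651.

r = 1431, b = 1365651.


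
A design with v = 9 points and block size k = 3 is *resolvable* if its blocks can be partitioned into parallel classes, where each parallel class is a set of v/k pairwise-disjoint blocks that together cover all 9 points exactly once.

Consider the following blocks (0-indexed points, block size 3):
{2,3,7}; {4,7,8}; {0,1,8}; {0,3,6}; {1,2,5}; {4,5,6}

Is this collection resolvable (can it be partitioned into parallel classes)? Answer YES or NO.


v = 9, block size k = 3, number of blocks = 6.
For resolvability, blocks must partition into parallel classes of size v/k = 3.
Total blocks must therefore be a multiple of 3: 6 = 3·2 + 0 ⇒ divisible ✓.
Greedy packing gives 2 candidate class(es). Each should be a full parallel class (size 3, covers all 9 points).
  Class 1 (3 blocks): {2,3,7}; {0,1,8}; {4,5,6}. Points covered: [0, 1, 2, 3, 4, 5, 6, 7, 8].
  Class 2 (3 blocks): {4,7,8}; {0,3,6}; {1,2,5}. Points covered: [0, 1, 2, 3, 4, 5, 6, 7, 8].
All classes full (size 3)? YES. All classes cover every point? YES.
Resolvable? YES.

YES


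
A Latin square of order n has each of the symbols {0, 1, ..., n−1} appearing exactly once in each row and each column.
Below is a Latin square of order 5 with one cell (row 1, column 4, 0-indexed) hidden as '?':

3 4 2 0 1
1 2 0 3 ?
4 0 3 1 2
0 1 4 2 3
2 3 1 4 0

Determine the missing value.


Row 1 contains symbols [0, 1, 2, 3] — missing [4].
Column 4 contains symbols [0, 1, 2, 3] — missing [4].
The missing symbol must appear in both missing sets; intersection = [4].
Therefore the hidden value is 4.

Missing value = 4.


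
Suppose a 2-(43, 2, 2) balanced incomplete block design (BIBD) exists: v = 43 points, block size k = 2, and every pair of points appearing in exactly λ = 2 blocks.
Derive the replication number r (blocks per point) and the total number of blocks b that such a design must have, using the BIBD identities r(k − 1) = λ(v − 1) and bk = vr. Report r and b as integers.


Any 2-(v, k, λ) BIBD satisfies two necessary conditions:
  (i)  Each point sits in r blocks, and counting incidences through any fixed point gives r(k − 1) = λ(v − 1), so r = λ(v − 1)/(k − 1).
  (ii) Total incidences bk = vr, so b = vr/k.
Step 1: r = λ(v − 1)/(k − 1) = 2·(43 − 1)/(2 − 1) = 2·42/1 = 84/1 = 84.
Step 2: b = vr/k = 43·84/2 = 3612/2 = 1806.
Check integrality: r = 84 ∈ Z ✓, b = 1806 ∈ Z ✓.
(These identities are necessary conditions: they determine r and b for any design with these parameters, but do not by themselves prove that one exists.)

r = 84, b = 1806.


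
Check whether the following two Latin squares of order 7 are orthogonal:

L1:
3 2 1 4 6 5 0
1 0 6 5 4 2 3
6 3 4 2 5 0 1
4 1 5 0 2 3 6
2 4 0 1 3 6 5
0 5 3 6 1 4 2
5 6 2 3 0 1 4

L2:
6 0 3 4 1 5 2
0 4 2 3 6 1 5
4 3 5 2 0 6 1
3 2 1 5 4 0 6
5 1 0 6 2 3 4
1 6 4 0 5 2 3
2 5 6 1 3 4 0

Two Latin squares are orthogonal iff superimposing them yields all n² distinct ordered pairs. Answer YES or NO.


Form the n² = 49 superimposed pairs (L1[i][j], L2[i][j]), row by row (rows and columns indexed from 0):
row 0: (3,6) (2,0) (1,3) (4,4) (6,1) (5,5) (0,2)
row 1: (1,0) (0,4) (6,2) (5,3) (4,6) (2,1) (3,5)
row 2: (6,4) (3,3) (4,5) (2,2) (5,0) (0,6) (1,1)
row 3: (4,3) (1,2) (5,1) (0,5) (2,4) (3,0) (6,6)
row 4: (2,5) (4,1) (0,0) (1,6) (3,2) (6,3) (5,4)
row 5: (0,1) (5,6) (3,4) (6,0) (1,5) (4,2) (2,3)
row 6: (5,2) (6,5) (2,6) (3,1) (0,3) (1,4) (4,0)
Orthogonality requires all 49 pairs distinct.
Check by first coordinate: for each symbol s of L1, list the L2 entries in the n cells where L1 = s; they must all differ.
  L1 = 0: L2 entries (in reading order) 2, 4, 6, 5, 0, 1, 3 — all 7 distinct ✓
  L1 = 1: L2 entries (in reading order) 3, 0, 1, 2, 6, 5, 4 — all 7 distinct ✓
  L1 = 2: L2 entries (in reading order) 0, 1, 2, 4, 5, 3, 6 — all 7 distinct ✓
  L1 = 3: L2 entries (in reading order) 6, 5, 3, 0, 2, 4, 1 — all 7 distinct ✓
  L1 = 4: L2 entries (in reading order) 4, 6, 5, 3, 1, 2, 0 — all 7 distinct ✓
  L1 = 5: L2 entries (in reading order) 5, 3, 0, 1, 4, 6, 2 — all 7 distinct ✓
  L1 = 6: L2 entries (in reading order) 1, 2, 4, 6, 3, 0, 5 — all 7 distinct ✓
Every symbol of L1 meets every symbol of L2 exactly once, so all 49 pairs are distinct (49 of 49).
Conclusion: YES.

YES


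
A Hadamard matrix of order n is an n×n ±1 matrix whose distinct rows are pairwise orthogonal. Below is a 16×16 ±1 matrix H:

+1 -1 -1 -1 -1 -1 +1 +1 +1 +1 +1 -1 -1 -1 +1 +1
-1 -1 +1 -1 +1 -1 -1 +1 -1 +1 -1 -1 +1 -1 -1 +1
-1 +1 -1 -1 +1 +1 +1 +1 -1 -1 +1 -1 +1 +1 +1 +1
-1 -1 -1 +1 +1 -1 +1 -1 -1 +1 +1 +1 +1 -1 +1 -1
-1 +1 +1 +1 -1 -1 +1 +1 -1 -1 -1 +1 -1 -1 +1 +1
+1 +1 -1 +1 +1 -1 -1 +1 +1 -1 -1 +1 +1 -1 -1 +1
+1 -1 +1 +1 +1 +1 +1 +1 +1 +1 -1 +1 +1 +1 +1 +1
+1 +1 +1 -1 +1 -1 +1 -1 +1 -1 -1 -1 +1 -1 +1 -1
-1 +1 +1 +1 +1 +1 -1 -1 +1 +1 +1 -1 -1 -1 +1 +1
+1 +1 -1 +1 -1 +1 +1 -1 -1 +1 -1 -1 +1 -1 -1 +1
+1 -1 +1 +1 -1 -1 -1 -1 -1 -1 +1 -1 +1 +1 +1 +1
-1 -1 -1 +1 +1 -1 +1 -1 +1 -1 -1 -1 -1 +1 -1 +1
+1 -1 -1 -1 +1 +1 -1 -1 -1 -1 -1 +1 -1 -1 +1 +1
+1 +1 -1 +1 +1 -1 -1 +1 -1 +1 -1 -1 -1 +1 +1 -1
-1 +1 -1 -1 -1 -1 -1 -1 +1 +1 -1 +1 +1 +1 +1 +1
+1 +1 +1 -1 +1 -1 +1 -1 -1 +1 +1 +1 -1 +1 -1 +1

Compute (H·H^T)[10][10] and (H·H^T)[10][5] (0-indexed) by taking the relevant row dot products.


Row 5 of H: [1, 1, -1, 1, 1, -1, -1, 1, 1, -1, -1, 1, 1, -1, -1, 1].
Row 10 of H: [1, -1, 1, 1, -1, -1, -1, -1, -1, -1, 1, -1, 1, 1, 1, 1].
(H·H^T)[10][10] = Σ_j H[10][j]·H[10][j] = (1)² + (-1)² + (1)² + (1)² + (-1)² + (-1)² + (-1)² + (-1)² + (-1)² + (-1)² + (1)² + (-1)² + (1)² + (1)² + (1)² + (1)² = 1 + 1 + 1 + 1 + 1 + 1 + 1 + 1 + 1 + 1 + 1 + 1 + 1 + 1 + 1 + 1 = 16.
(H·H^T)[10][5] = Σ_j H[10][j]·H[5][j] = (1)·(1) + (-1)·(1) + (1)·(-1) + (1)·(1) + (-1)·(1) + (-1)·(-1) + (-1)·(-1) + (-1)·(1) + (-1)·(1) + (-1)·(-1) + (1)·(-1) + (-1)·(1) + (1)·(1) + (1)·(-1) + (1)·(-1) + (1)·(1) = 1 + -1 + -1 + 1 + -1 + 1 + 1 + -1 + -1 + 1 + -1 + -1 + 1 + -1 + -1 + 1 = -2.
Rows 10 and 5 are not orthogonal (dot product = -2 ≠ 0), so H is not a Hadamard matrix.

(10,10) entry = 16; (10,5) entry = -2.


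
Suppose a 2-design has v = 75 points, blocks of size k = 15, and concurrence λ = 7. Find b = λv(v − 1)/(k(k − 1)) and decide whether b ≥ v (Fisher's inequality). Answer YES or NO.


r = λ(v − 1)/(k − 1) = 7·74/14 = 37.
b = vr/k = 75·37/15 = 185.
Fisher's inequality: b ≥ v ⇔ 185 ≥ 75? YES.

YES


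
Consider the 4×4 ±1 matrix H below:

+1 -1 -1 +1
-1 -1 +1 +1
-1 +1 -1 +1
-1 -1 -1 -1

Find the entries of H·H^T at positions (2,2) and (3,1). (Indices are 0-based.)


Row 1 of H: [-1, -1, 1, 1].
Row 2 of H: [-1, 1, -1, 1].
Row 3 of H: [-1, -1, -1, -1].
(H·H^T)[2][2] = Σ_j H[2][j]·H[2][j] = (-1)² + (1)² + (-1)² + (1)² = 1 + 1 + 1 + 1 = 4.
(H·H^T)[3][1] = Σ_j H[3][j]·H[1][j] = (-1)·(-1) + (-1)·(-1) + (-1)·(1) + (-1)·(1) = 1 + 1 + -1 + -1 = 0.
So rows 3 and 1 are orthogonal; the diagonal entry equals n = 4.

(2,2) entry = 4; (3,1) entry = 0.


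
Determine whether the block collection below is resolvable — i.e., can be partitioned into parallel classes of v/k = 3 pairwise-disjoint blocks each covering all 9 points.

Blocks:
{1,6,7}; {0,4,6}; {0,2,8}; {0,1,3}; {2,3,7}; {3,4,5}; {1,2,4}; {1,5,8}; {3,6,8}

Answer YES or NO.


v = 9, block size k = 3, number of blocks = 9.
For resolvability, blocks must partition into parallel classes of size v/k = 3.
Total blocks must therefore be a multiple of 3: 9 = 3·3 + 0 ⇒ divisible ✓.
Consider block {0,1,3}. It intersects every other block in the collection, so no parallel class of size 3 can contain it.
Since every block must belong to some parallel class in a resolution, the collection cannot be partitioned into parallel classes.
Resolvable? NO.

NO


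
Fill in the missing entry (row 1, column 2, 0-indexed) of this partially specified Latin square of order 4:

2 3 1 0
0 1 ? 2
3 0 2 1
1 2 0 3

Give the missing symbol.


Row 1 contains symbols [0, 1, 2] — missing [3].
Column 2 contains symbols [0, 1, 2] — missing [3].
The missing symbol must appear in both missing sets; intersection = [3].
Therefore the hidden value is 3.

Missing value = 3.


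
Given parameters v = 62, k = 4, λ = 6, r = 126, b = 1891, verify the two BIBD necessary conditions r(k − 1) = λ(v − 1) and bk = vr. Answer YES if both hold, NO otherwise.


Condition (i): r(k − 1) = 126·3 = 378; λ(v − 1) = 6·61 = 366. Match? NO.
Condition (ii): bk = 1891·4 = 7564; vr = 62·126 = 7812. Match? NO.
Both conditions hold? NO.

NO


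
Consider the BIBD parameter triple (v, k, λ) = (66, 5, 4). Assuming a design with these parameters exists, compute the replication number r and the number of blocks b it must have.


Any 2-(v, k, λ) BIBD satisfies two necessary conditions:
  (i)  Each point sits in r blocks, and counting incidences through any fixed point gives r(k − 1) = λ(v − 1), so r = λ(v − 1)/(k − 1).
  (ii) Total incidences bk = vr, so b = vr/k.
Step 1: r = λ(v − 1)/(k − 1) = 4·(66 − 1)/(5 − 1) = 4·65/4 = 260/4 = 65.
Step 2: b = vr/k = 66·65/5 = 4290/5 = 858.
Check integrality: r = 65 ∈ Z ✓, b = 858 ∈ Z ✓.
(These identities are necessary conditions: they determine r and b for any design with these parameters, but do not by themselves prove that one exists.)

r = 65, b = 858.


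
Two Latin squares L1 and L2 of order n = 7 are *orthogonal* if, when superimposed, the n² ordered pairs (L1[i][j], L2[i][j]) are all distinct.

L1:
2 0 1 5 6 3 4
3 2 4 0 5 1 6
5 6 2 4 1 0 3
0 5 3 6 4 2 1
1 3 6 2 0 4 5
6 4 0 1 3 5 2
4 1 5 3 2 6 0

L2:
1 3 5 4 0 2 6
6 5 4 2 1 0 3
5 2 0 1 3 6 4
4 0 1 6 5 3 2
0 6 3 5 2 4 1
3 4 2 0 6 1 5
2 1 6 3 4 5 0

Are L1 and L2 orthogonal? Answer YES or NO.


Form the n² = 49 superimposed pairs (L1[i][j], L2[i][j]), row by row (rows and columns indexed from 0):
row 0: (2,1) (0,3) (1,5) (5,4) (6,0) (3,2) (4,6)
row 1: (3,6) (2,5) (4,4) (0,2) (5,1) (1,0) (6,3)
row 2: (5,5) (6,2) (2,0) (4,1) (1,3) (0,6) (3,4)
row 3: (0,4) (5,0) (3,1) (6,6) (4,5) (2,3) (1,2)
row 4: (1,0) (3,6) (6,3) (2,5) (0,2) (4,4) (5,1)
row 5: (6,3) (4,4) (0,2) (1,0) (3,6) (5,1) (2,5)
row 6: (4,2) (1,1) (5,6) (3,3) (2,4) (6,5) (0,0)
Orthogonality requires all 49 pairs distinct.
But the pair (1,0) repeats: cell (1,5) has L1 = 1, L2 = 0, and cell (4,0) has L1 = 1, L2 = 0.
A repeated pair means some other pair never occurs (only 35 distinct pairs out of 49), so the squares are not orthogonal.
Conclusion: NO.

NO


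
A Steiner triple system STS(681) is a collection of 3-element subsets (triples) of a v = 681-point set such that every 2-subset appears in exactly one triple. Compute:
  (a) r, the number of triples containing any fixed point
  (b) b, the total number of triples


An STS(v) is a 2-(v, 3, 1) BIBD: block size k = 3, λ = 1.
Replication: r(k − 1) = λ(v − 1) ⇒ r·2 = 681 − 1 = 680 ⇒ r = 340.
Block count: b = v(v − 1)/6 = 681·680/6 = 463080/6 = 77180.

r = 340, b = 77180.


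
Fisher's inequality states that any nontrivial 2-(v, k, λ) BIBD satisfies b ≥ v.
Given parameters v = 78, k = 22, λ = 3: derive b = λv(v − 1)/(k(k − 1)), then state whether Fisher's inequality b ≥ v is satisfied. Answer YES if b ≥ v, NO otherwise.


r = λ(v − 1)/(k − 1) = 3·77/21 = 11.
b = vr/k = 78·11/22 = 39.
Fisher's inequality: b ≥ v ⇔ 39 ≥ 78? NO.

NO


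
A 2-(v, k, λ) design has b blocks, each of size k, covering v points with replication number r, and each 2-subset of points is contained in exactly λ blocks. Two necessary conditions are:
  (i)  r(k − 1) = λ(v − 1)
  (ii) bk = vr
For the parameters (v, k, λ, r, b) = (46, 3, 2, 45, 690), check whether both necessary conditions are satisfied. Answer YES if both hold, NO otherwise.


Condition (i): r(k − 1) = 45·2 = 90; λ(v − 1) = 2·45 = 90. Match? YES.
Condition (ii): bk = 690·3 = 2070; vr = 46·45 = 2070. Match? YES.
Both conditions hold? YES.

YES


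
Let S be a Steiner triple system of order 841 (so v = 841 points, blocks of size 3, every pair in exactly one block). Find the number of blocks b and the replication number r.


An STS(v) is a 2-(v, 3, 1) BIBD: block size k = 3, λ = 1.
Replication: r(k − 1) = λ(v − 1) ⇒ r·2 = 841 − 1 = 840 ⇒ r = 420.
Block count: b = v(v − 1)/6 = 841·840/6 = 706440/6 = 117740.

r = 420, b = 117740.


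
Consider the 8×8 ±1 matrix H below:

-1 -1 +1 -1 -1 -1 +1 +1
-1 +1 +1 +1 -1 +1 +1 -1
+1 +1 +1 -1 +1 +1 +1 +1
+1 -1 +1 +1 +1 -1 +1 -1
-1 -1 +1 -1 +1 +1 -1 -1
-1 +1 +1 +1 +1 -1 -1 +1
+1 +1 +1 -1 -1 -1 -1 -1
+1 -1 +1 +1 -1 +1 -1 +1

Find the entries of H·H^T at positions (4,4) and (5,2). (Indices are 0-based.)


Row 2 of H: [1, 1, 1, -1, 1, 1, 1, 1].
Row 4 of H: [-1, -1, 1, -1, 1, 1, -1, -1].
Row 5 of H: [-1, 1, 1, 1, 1, -1, -1, 1].
(H·H^T)[4][4] = Σ_j H[4][j]·H[4][j] = (-1)² + (-1)² + (1)² + (-1)² + (1)² + (1)² + (-1)² + (-1)² = 1 + 1 + 1 + 1 + 1 + 1 + 1 + 1 = 8.
(H·H^T)[5][2] = Σ_j H[5][j]·H[2][j] = (-1)·(1) + (1)·(1) + (1)·(1) + (1)·(-1) + (1)·(1) + (-1)·(1) + (-1)·(1) + (1)·(1) = -1 + 1 + 1 + -1 + 1 + -1 + -1 + 1 = 0.
So rows 5 and 2 are orthogonal; the diagonal entry equals n = 8.

(4,4) entry = 8; (5,2) entry = 0.


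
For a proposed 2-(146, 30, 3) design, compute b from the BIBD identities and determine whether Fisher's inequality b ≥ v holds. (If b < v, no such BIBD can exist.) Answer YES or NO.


b = λv(v − 1)/(k(k − 1)) = 3·146·145/(30·29) = 63510/870 = 73.
Compare with v = 146: b < v, so Fisher's inequality fails.

NO


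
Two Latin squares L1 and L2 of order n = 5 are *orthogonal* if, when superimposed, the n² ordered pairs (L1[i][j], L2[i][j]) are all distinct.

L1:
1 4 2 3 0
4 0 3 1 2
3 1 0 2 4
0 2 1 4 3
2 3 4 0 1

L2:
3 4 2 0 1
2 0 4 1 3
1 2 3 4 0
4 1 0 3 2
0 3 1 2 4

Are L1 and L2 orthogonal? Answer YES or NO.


Form the n² = 25 superimposed pairs (L1[i][j], L2[i][j]), row by row (rows and columns indexed from 0):
row 0: (1,3) (4,4) (2,2) (3,0) (0,1)
row 1: (4,2) (0,0) (3,4) (1,1) (2,3)
row 2: (3,1) (1,2) (0,3) (2,4) (4,0)
row 3: (0,4) (2,1) (1,0) (4,3) (3,2)
row 4: (2,0) (3,3) (4,1) (0,2) (1,4)
Orthogonality requires all 25 pairs distinct.
Check by first coordinate: for each symbol s of L1, list the L2 entries in the n cells where L1 = s; they must all differ.
  L1 = 0: L2 entries (in reading order) 1, 0, 3, 4, 2 — all 5 distinct ✓
  L1 = 1: L2 entries (in reading order) 3, 1, 2, 0, 4 — all 5 distinct ✓
  L1 = 2: L2 entries (in reading order) 2, 3, 4, 1, 0 — all 5 distinct ✓
  L1 = 3: L2 entries (in reading order) 0, 4, 1, 2, 3 — all 5 distinct ✓
  L1 = 4: L2 entries (in reading order) 4, 2, 0, 3, 1 — all 5 distinct ✓
Every symbol of L1 meets every symbol of L2 exactly once, so all 25 pairs are distinct (25 of 25).
Conclusion: YES.

YES


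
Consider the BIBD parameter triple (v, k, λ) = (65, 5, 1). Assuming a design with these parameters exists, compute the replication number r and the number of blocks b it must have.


Any 2-(v, k, λ) BIBD satisfies two necessary conditions:
  (i)  Each point sits in r blocks, and counting incidences through any fixed point gives r(k − 1) = λ(v − 1), so r = λ(v − 1)/(k − 1).
  (ii) Total incidences bk = vr, so b = vr/k.
Step 1: r = λ(v − 1)/(k − 1) = 1·(65 − 1)/(5 − 1) = 1·64/4 = 64/4 = 16.
Step 2: b = vr/k = 65·16/5 = 1040/5 = 208.
Check integrality: r = 16 ∈ Z ✓, b = 208 ∈ Z ✓.
(These identities are necessary conditions: they determine r and b for any design with these parameters, but do not by themselves prove that one exists.)

r = 16, b = 208.


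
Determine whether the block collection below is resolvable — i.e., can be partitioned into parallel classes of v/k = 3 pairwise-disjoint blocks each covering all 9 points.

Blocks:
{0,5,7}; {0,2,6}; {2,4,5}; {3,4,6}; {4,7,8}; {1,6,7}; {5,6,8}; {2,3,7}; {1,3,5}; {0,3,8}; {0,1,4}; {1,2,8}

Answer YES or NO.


v = 9, block size k = 3, number of blocks = 12.
For resolvability, blocks must partition into parallel classes of size v/k = 3.
Total blocks must therefore be a multiple of 3: 12 = 3·4 + 0 ⇒ divisible ✓.
Greedy packing gives 4 candidate class(es). Each should be a full parallel class (size 3, covers all 9 points).
  Class 1 (3 blocks): {0,5,7}; {3,4,6}; {1,2,8}. Points covered: [0, 1, 2, 3, 4, 5, 6, 7, 8].
  Class 2 (3 blocks): {0,2,6}; {4,7,8}; {1,3,5}. Points covered: [0, 1, 2, 3, 4, 5, 6, 7, 8].
  Class 3 (3 blocks): {2,4,5}; {1,6,7}; {0,3,8}. Points covered: [0, 1, 2, 3, 4, 5, 6, 7, 8].
  Class 4 (3 blocks): {5,6,8}; {2,3,7}; {0,1,4}. Points covered: [0, 1, 2, 3, 4, 5, 6, 7, 8].
All classes full (size 3)? YES. All classes cover every point? YES.
Resolvable? YES.

YES


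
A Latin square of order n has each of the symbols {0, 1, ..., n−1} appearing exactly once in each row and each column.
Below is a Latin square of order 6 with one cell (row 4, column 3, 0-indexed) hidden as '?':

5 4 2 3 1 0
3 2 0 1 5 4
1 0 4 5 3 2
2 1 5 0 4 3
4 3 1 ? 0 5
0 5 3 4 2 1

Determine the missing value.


Row 4 contains symbols [0, 1, 3, 4, 5] — missing [2].
Column 3 contains symbols [0, 1, 3, 4, 5] — missing [2].
The missing symbol must appear in both missing sets; intersection = [2].
Therefore the hidden value is 2.

Missing value = 2.


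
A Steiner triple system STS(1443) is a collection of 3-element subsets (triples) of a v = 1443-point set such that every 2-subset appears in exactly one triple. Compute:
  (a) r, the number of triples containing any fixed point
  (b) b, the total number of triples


An STS(v) is a 2-(v, 3, 1) BIBD: block size k = 3, λ = 1.
Replication: r(k − 1) = λ(v − 1) ⇒ r·2 = 1443 − 1 = 1442 ⇒ r = 721.
Block count: b = v(v − 1)/6 = 1443·1442/6 = 2080806/6 = 346801.

r = 721, b = 346801.


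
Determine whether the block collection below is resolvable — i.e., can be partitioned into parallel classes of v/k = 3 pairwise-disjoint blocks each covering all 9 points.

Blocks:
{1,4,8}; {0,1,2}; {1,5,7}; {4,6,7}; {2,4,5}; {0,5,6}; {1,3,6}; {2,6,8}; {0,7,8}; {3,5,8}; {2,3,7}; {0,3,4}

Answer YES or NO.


v = 9, block size k = 3, number of blocks = 12.
For resolvability, blocks must partition into parallel classes of size v/k = 3.
Total blocks must therefore be a multiple of 3: 12 = 3·4 + 0 ⇒ divisible ✓.
Greedy packing gives 4 candidate class(es). Each should be a full parallel class (size 3, covers all 9 points).
  Class 1 (3 blocks): {1,4,8}; {0,5,6}; {2,3,7}. Points covered: [0, 1, 2, 3, 4, 5, 6, 7, 8].
  Class 2 (3 blocks): {0,1,2}; {4,6,7}; {3,5,8}. Points covered: [0, 1, 2, 3, 4, 5, 6, 7, 8].
  Class 3 (3 blocks): {1,5,7}; {2,6,8}; {0,3,4}. Points covered: [0, 1, 2, 3, 4, 5, 6, 7, 8].
  Class 4 (3 blocks): {2,4,5}; {1,3,6}; {0,7,8}. Points covered: [0, 1, 2, 3, 4, 5, 6, 7, 8].
All classes full (size 3)? YES. All classes cover every point? YES.
Resolvable? YES.

YES


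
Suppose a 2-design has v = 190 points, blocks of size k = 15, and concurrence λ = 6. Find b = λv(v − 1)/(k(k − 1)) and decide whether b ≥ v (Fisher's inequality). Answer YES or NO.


r = λ(v − 1)/(k − 1) = 6·189/14 = 81.
b = vr/k = 190·81/15 = 1026.
Fisher's inequality: b ≥ v ⇔ 1026 ≥ 190? YES.

YES


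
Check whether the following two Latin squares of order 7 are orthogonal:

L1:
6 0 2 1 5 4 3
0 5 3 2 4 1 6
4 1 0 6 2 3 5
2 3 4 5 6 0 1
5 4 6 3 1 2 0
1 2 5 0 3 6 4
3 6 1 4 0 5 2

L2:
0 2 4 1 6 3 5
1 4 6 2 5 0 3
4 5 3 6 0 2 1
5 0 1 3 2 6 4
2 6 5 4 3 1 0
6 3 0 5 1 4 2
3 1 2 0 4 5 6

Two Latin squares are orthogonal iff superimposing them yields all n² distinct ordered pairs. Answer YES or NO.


Form the n² = 49 superimposed pairs (L1[i][j], L2[i][j]), row by row (rows and columns indexed from 0):
row 0: (6,0) (0,2) (2,4) (1,1) (5,6) (4,3) (3,5)
row 1: (0,1) (5,4) (3,6) (2,2) (4,5) (1,0) (6,3)
row 2: (4,4) (1,5) (0,3) (6,6) (2,0) (3,2) (5,1)
row 3: (2,5) (3,0) (4,1) (5,3) (6,2) (0,6) (1,4)
row 4: (5,2) (4,6) (6,5) (3,4) (1,3) (2,1) (0,0)
row 5: (1,6) (2,3) (5,0) (0,5) (3,1) (6,4) (4,2)
row 6: (3,3) (6,1) (1,2) (4,0) (0,4) (5,5) (2,6)
Orthogonality requires all 49 pairs distinct.
Check by first coordinate: for each symbol s of L1, list the L2 entries in the n cells where L1 = s; they must all differ.
  L1 = 0: L2 entries (in reading order) 2, 1, 3, 6, 0, 5, 4 — all 7 distinct ✓
  L1 = 1: L2 entries (in reading order) 1, 0, 5, 4, 3, 6, 2 — all 7 distinct ✓
  L1 = 2: L2 entries (in reading order) 4, 2, 0, 5, 1, 3, 6 — all 7 distinct ✓
  L1 = 3: L2 entries (in reading order) 5, 6, 2, 0, 4, 1, 3 — all 7 distinct ✓
  L1 = 4: L2 entries (in reading order) 3, 5, 4, 1, 6, 2, 0 — all 7 distinct ✓
  L1 = 5: L2 entries (in reading order) 6, 4, 1, 3, 2, 0, 5 — all 7 distinct ✓
  L1 = 6: L2 entries (in reading order) 0, 3, 6, 2, 5, 4, 1 — all 7 distinct ✓
Every symbol of L1 meets every symbol of L2 exactly once, so all 49 pairs are distinct (49 of 49).
Conclusion: YES.

YES


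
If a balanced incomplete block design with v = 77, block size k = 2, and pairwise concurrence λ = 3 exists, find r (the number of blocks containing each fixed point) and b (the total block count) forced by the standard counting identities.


Any 2-(v, k, λ) BIBD satisfies two necessary conditions:
  (i)  Each point sits in r blocks, and counting incidences through any fixed point gives r(k − 1) = λ(v − 1), so r = λ(v − 1)/(k − 1).
  (ii) Total incidences bk = vr, so b = vr/k.
Step 1: r = λ(v − 1)/(k − 1) = 3·(77 − 1)/(2 − 1) = 3·76/1 = 228/1 = 228.
Step 2: b = vr/k = 77·228/2 = 17556/2 = 8778.
Check integrality: r = 228 ∈ Z ✓, b = 8778 ∈ Z ✓.
(These identities are necessary conditions: they determine r and b for any design with these parameters, but do not by themselves prove that one exists.)

r = 228, b = 8778.


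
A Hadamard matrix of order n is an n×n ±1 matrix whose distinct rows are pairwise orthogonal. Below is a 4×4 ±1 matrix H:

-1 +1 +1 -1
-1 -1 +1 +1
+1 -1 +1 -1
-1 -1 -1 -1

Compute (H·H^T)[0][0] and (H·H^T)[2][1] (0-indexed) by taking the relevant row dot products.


Row 0 of H: [-1, 1, 1, -1].
Row 1 of H: [-1, -1, 1, 1].
Row 2 of H: [1, -1, 1, -1].
(H·H^T)[0][0] = Σ_j H[0][j]·H[0][j] = (-1)² + (1)² + (1)² + (-1)² = 1 + 1 + 1 + 1 = 4.
(H·H^T)[2][1] = Σ_j H[2][j]·H[1][j] = (1)·(-1) + (-1)·(-1) + (1)·(1) + (-1)·(1) = -1 + 1 + 1 + -1 = 0.
So rows 2 and 1 are orthogonal; the diagonal entry equals n = 4.

(0,0) entry = 4; (2,1) entry = 0.


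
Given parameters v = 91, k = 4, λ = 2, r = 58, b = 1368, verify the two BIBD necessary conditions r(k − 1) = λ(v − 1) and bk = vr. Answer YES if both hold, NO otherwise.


Condition (i): r(k − 1) = 58·3 = 174; λ(v − 1) = 2·90 = 180. Match? NO.
Condition (ii): bk = 1368·4 = 5472; vr = 91·58 = 5278. Match? NO.
Both conditions hold? NO.

NO


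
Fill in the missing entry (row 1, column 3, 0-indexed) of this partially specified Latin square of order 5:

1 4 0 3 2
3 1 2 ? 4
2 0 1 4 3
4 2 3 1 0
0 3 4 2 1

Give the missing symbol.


Row 1 contains symbols [1, 2, 3, 4] — missing [0].
Column 3 contains symbols [1, 2, 3, 4] — missing [0].
The missing symbol must appear in both missing sets; intersection = [0].
Therefore the hidden value is 0.

Missing value = 0.


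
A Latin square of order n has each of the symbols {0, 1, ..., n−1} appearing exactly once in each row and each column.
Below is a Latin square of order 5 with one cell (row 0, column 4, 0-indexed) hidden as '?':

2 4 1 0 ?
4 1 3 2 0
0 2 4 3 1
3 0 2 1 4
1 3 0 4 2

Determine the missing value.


Row 0 contains symbols [0, 1, 2, 4] — missing [3].
Column 4 contains symbols [0, 1, 2, 4] — missing [3].
The missing symbol must appear in both missing sets; intersection = [3].
Therefore the hidden value is 3.

Missing value = 3.


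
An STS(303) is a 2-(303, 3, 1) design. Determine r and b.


An STS(v) is a 2-(v, 3, 1) BIBD: block size k = 3, λ = 1.
Replication: r(k − 1) = λ(v − 1) ⇒ r·2 = 303 − 1 = 302 ⇒ r = 151.
Block count: b = v(v − 1)/6 = 303·302/6 = 91506/6 = 15251.

r = 151, b = 15251.


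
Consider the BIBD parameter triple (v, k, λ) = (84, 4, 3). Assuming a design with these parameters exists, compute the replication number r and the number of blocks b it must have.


Any 2-(v, k, λ) BIBD satisfies two necessary conditions:
  (i)  Each point sits in r blocks, and counting incidences through any fixed point gives r(k − 1) = λ(v − 1), so r = λ(v − 1)/(k − 1).
  (ii) Total incidences bk = vr, so b = vr/k.
Step 1: r = λ(v − 1)/(k − 1) = 3·(84 − 1)/(4 − 1) = 3·83/3 = 249/3 = 83.
Step 2: b = vr/k = 84·83/4 = 6972/4 = 1743.
Check integrality: r = 83 ∈ Z ✓, b = 1743 ∈ Z ✓.
(These identities are necessary conditions: they determine r and b for any design with these parameters, but do not by themselves prove that one exists.)

r = 83, b = 1743.


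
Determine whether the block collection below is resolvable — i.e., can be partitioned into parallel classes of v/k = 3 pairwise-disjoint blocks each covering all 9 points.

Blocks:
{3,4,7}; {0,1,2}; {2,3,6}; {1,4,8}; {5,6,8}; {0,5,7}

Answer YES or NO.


v = 9, block size k = 3, number of blocks = 6.
For resolvability, blocks must partition into parallel classes of size v/k = 3.
Total blocks must therefore be a multiple of 3: 6 = 3·2 + 0 ⇒ divisible ✓.
Greedy packing gives 2 candidate class(es). Each should be a full parallel class (size 3, covers all 9 points).
  Class 1 (3 blocks): {3,4,7}; {0,1,2}; {5,6,8}. Points covered: [0, 1, 2, 3, 4, 5, 6, 7, 8].
  Class 2 (3 blocks): {2,3,6}; {1,4,8}; {0,5,7}. Points covered: [0, 1, 2, 3, 4, 5, 6, 7, 8].
All classes full (size 3)? YES. All classes cover every point? YES.
Resolvable? YES.

YES


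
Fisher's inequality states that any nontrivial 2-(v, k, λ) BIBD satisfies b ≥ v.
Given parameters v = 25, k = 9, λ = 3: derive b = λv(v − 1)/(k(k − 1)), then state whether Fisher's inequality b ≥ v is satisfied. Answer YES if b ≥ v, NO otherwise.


b = λv(v − 1)/(k(k − 1)) = 3·25·24/(9·8) = 1800/72 = 25.
Compare with v = 25: b ≥ v, so Fisher's inequality holds.

YES


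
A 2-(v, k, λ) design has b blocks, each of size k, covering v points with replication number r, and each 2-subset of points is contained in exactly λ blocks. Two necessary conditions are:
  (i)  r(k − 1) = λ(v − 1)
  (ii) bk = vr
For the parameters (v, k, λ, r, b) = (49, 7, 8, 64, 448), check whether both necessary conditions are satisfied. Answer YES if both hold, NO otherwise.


Condition (i): r(k − 1) = 64·6 = 384; λ(v − 1) = 8·48 = 384. Match? YES.
Condition (ii): bk = 448·7 = 3136; vr = 49·64 = 3136. Match? YES.
Both conditions hold? YES.

YES


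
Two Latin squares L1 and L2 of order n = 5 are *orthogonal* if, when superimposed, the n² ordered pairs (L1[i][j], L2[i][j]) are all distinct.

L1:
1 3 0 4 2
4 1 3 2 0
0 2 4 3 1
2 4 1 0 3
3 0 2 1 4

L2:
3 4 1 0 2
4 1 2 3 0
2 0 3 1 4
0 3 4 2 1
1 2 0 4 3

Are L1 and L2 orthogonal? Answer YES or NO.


Form the n² = 25 superimposed pairs (L1[i][j], L2[i][j]), row by row (rows and columns indexed from 0):
row 0: (1,3) (3,4) (0,1) (4,0) (2,2)
row 1: (4,4) (1,1) (3,2) (2,3) (0,0)
row 2: (0,2) (2,0) (4,3) (3,1) (1,4)
row 3: (2,0) (4,3) (1,4) (0,2) (3,1)
row 4: (3,1) (0,2) (2,0) (1,4) (4,3)
Orthogonality requires all 25 pairs distinct.
But the pair (2,0) repeats: cell (2,1) has L1 = 2, L2 = 0, and cell (3,0) has L1 = 2, L2 = 0.
A repeated pair means some other pair never occurs (only 15 distinct pairs out of 25), so the squares are not orthogonal.
Conclusion: NO.

NO


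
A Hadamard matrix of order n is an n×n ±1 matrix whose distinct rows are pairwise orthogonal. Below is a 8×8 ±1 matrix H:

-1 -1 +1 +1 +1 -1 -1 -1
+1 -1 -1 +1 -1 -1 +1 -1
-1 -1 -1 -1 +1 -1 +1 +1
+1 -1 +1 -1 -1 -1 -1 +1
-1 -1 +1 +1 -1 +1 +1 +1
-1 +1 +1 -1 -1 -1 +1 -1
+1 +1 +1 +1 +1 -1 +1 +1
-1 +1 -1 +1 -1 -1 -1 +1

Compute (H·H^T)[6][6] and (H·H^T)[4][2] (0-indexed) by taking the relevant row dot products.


Row 2 of H: [-1, -1, -1, -1, 1, -1, 1, 1].
Row 4 of H: [-1, -1, 1, 1, -1, 1, 1, 1].
Row 6 of H: [1, 1, 1, 1, 1, -1, 1, 1].
(H·H^T)[6][6] = Σ_j H[6][j]·H[6][j] = (1)² + (1)² + (1)² + (1)² + (1)² + (-1)² + (1)² + (1)² = 1 + 1 + 1 + 1 + 1 + 1 + 1 + 1 = 8.
(H·H^T)[4][2] = Σ_j H[4][j]·H[2][j] = (-1)·(-1) + (-1)·(-1) + (1)·(-1) + (1)·(-1) + (-1)·(1) + (1)·(-1) + (1)·(1) + (1)·(1) = 1 + 1 + -1 + -1 + -1 + -1 + 1 + 1 = 0.
So rows 4 and 2 are orthogonal; the diagonal entry equals n = 8.

(6,6) entry = 8; (4,2) entry = 0.


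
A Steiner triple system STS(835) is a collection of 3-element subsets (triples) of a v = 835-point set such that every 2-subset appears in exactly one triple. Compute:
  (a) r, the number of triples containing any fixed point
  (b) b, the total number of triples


An STS(v) is a 2-(v, 3, 1) BIBD: block size k = 3, λ = 1.
Replication: r(k − 1) = λ(v − 1) ⇒ r·2 = 835 − 1 = 834 ⇒ r = 417.
Block count: bk = vr ⇒ b·3 = 835·417 = 348195 ⇒ b = 116065.

r = 417, b = 116065.


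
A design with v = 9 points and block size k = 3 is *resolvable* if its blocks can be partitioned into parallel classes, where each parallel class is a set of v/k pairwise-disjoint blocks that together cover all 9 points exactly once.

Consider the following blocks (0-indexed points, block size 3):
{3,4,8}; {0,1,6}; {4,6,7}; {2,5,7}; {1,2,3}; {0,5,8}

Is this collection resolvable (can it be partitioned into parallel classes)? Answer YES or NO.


v = 9, block size k = 3, number of blocks = 6.
For resolvability, blocks must partition into parallel classes of size v/k = 3.
Total blocks must therefore be a multiple of 3: 6 = 3·2 + 0 ⇒ divisible ✓.
Greedy packing gives 2 candidate class(es). Each should be a full parallel class (size 3, covers all 9 points).
  Class 1 (3 blocks): {3,4,8}; {0,1,6}; {2,5,7}. Points covered: [0, 1, 2, 3, 4, 5, 6, 7, 8].
  Class 2 (3 blocks): {4,6,7}; {1,2,3}; {0,5,8}. Points covered: [0, 1, 2, 3, 4, 5, 6, 7, 8].
All classes full (size 3)? YES. All classes cover every point? YES.
Resolvable? YES.

YES


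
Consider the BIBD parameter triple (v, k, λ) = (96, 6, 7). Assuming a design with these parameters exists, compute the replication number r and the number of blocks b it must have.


Any 2-(v, k, λ) BIBD satisfies two necessary conditions:
  (i)  Each point sits in r blocks, and counting incidences through any fixed point gives r(k − 1) = λ(v − 1), so r = λ(v − 1)/(k − 1).
  (ii) Total incidences bk = vr, so b = vr/k.
Step 1: r = λ(v − 1)/(k − 1) = 7·(96 − 1)/(6 − 1) = 7·95/5 = 665/5 = 133.
Step 2: b = vr/k = 96·133/6 = 12768/6 = 2128.
Check integrality: r = 133 ∈ Z ✓, b = 2128 ∈ Z ✓.
(These identities are necessary conditions: they determine r and b for any design with these parameters, but do not by themselves prove that one exists.)

r = 133, b = 2128.


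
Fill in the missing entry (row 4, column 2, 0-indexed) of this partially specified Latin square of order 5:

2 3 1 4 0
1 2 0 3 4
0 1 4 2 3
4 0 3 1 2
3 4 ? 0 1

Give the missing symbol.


Row 4 contains symbols [0, 1, 3, 4] — missing [2].
Column 2 contains symbols [0, 1, 3, 4] — missing [2].
The missing symbol must appear in both missing sets; intersection = [2].
Therefore the hidden value is 2.

Missing value = 2.


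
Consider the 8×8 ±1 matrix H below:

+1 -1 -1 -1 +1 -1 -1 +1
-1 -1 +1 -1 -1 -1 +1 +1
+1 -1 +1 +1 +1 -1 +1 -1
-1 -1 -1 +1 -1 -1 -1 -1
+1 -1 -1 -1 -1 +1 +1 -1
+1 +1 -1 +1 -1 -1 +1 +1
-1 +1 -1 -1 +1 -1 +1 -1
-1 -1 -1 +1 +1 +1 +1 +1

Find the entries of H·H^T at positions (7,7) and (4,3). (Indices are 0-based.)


Row 3 of H: [-1, -1, -1, 1, -1, -1, -1, -1].
Row 4 of H: [1, -1, -1, -1, -1, 1, 1, -1].
Row 7 of H: [-1, -1, -1, 1, 1, 1, 1, 1].
(H·H^T)[7][7] = Σ_j H[7][j]·H[7][j] = (-1)² + (-1)² + (-1)² + (1)² + (1)² + (1)² + (1)² + (1)² = 1 + 1 + 1 + 1 + 1 + 1 + 1 + 1 = 8.
(H·H^T)[4][3] = Σ_j H[4][j]·H[3][j] = (1)·(-1) + (-1)·(-1) + (-1)·(-1) + (-1)·(1) + (-1)·(-1) + (1)·(-1) + (1)·(-1) + (-1)·(-1) = -1 + 1 + 1 + -1 + 1 + -1 + -1 + 1 = 0.
So rows 4 and 3 are orthogonal; the diagonal entry equals n = 8.

(7,7) entry = 8; (4,3) entry = 0.


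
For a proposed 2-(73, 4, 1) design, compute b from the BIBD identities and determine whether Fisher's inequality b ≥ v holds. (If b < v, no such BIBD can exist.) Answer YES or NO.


r = λ(v − 1)/(k − 1) = 1·72/3 = 24.
b = vr/k = 73·24/4 = 438.
Fisher's inequality: b ≥ v ⇔ 438 ≥ 73? YES.

YES


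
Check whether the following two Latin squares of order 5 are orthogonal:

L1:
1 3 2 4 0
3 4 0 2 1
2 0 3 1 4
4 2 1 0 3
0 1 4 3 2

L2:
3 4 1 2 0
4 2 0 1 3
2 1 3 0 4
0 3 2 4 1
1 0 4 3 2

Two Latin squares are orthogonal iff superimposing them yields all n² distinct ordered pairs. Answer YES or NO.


Form the n² = 25 superimposed pairs (L1[i][j], L2[i][j]), row by row (rows and columns indexed from 0):
row 0: (1,3) (3,4) (2,1) (4,2) (0,0)
row 1: (3,4) (4,2) (0,0) (2,1) (1,3)
row 2: (2,2) (0,1) (3,3) (1,0) (4,4)
row 3: (4,0) (2,3) (1,2) (0,4) (3,1)
row 4: (0,1) (1,0) (4,4) (3,3) (2,2)
Orthogonality requires all 25 pairs distinct.
But the pair (3,4) repeats: cell (0,1) has L1 = 3, L2 = 4, and cell (1,0) has L1 = 3, L2 = 4.
A repeated pair means some other pair never occurs (only 15 distinct pairs out of 25), so the squares are not orthogonal.
Conclusion: NO.

NO


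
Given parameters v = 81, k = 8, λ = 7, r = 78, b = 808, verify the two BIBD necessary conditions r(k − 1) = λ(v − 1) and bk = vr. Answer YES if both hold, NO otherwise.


Condition (i): r(k − 1) = 78·7 = 546; λ(v − 1) = 7·80 = 560. Match? NO.
Condition (ii): bk = 808·8 = 6464; vr = 81·78 = 6318. Match? NO.
Both conditions hold? NO.

NO


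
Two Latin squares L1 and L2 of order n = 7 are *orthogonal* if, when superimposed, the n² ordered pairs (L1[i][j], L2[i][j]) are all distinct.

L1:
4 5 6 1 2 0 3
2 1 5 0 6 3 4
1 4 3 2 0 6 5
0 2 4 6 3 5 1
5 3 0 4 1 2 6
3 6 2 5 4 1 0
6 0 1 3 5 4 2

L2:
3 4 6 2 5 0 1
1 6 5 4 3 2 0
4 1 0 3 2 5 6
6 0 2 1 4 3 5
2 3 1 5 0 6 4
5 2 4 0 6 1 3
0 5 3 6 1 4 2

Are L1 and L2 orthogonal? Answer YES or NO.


Form the n² = 49 superimposed pairs (L1[i][j], L2[i][j]), row by row (rows and columns indexed from 0):
row 0: (4,3) (5,4) (6,6) (1,2) (2,5) (0,0) (3,1)
row 1: (2,1) (1,6) (5,5) (0,4) (6,3) (3,2) (4,0)
row 2: (1,4) (4,1) (3,0) (2,3) (0,2) (6,5) (5,6)
row 3: (0,6) (2,0) (4,2) (6,1) (3,4) (5,3) (1,5)
row 4: (5,2) (3,3) (0,1) (4,5) (1,0) (2,6) (6,4)
row 5: (3,5) (6,2) (2,4) (5,0) (4,6) (1,1) (0,3)
row 6: (6,0) (0,5) (1,3) (3,6) (5,1) (4,4) (2,2)
Orthogonality requires all 49 pairs distinct.
Check by first coordinate: for each symbol s of L1, list the L2 entries in the n cells where L1 = s; they must all differ.
  L1 = 0: L2 entries (in reading order) 0, 4, 2, 6, 1, 3, 5 — all 7 distinct ✓
  L1 = 1: L2 entries (in reading order) 2, 6, 4, 5, 0, 1, 3 — all 7 distinct ✓
  L1 = 2: L2 entries (in reading order) 5, 1, 3, 0, 6, 4, 2 — all 7 distinct ✓
  L1 = 3: L2 entries (in reading order) 1, 2, 0, 4, 3, 5, 6 — all 7 distinct ✓
  L1 = 4: L2 entries (in reading order) 3, 0, 1, 2, 5, 6, 4 — all 7 distinct ✓
  L1 = 5: L2 entries (in reading order) 4, 5, 6, 3, 2, 0, 1 — all 7 distinct ✓
  L1 = 6: L2 entries (in reading order) 6, 3, 5, 1, 4, 2, 0 — all 7 distinct ✓
Every symbol of L1 meets every symbol of L2 exactly once, so all 49 pairs are distinct (49 of 49).
Conclusion: YES.

YES


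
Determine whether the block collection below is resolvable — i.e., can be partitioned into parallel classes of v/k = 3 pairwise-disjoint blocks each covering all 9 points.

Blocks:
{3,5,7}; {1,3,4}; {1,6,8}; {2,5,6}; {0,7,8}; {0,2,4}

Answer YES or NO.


v = 9, block size k = 3, number of blocks = 6.
For resolvability, blocks must partition into parallel classes of size v/k = 3.
Total blocks must therefore be a multiple of 3: 6 = 3·2 + 0 ⇒ divisible ✓.
Greedy packing gives 2 candidate class(es). Each should be a full parallel class (size 3, covers all 9 points).
  Class 1 (3 blocks): {3,5,7}; {1,6,8}; {0,2,4}. Points covered: [0, 1, 2, 3, 4, 5, 6, 7, 8].
  Class 2 (3 blocks): {1,3,4}; {2,5,6}; {0,7,8}. Points covered: [0, 1, 2, 3, 4, 5, 6, 7, 8].
All classes full (size 3)? YES. All classes cover every point? YES.
Resolvable? YES.

YES
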